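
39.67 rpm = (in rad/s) 4.154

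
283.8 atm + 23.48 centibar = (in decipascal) 2.878e+08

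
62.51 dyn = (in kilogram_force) 6.374e-05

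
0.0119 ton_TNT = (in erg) 4.979e+14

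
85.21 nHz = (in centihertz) 8.521e-06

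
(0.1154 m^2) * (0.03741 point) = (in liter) 0.001523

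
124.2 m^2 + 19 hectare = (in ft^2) 2.046e+06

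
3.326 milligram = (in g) 0.003326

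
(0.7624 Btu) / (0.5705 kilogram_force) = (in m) 143.8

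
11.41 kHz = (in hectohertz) 114.1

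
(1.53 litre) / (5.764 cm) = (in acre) 6.559e-06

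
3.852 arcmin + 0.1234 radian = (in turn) 0.01982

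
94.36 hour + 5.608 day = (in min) 1.374e+04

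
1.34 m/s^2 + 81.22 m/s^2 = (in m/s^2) 82.56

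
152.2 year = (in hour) 1.333e+06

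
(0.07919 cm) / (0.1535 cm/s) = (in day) 5.971e-06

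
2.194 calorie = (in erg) 9.18e+07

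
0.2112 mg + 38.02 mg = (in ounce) 0.001349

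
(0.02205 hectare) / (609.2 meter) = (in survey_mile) 0.0002249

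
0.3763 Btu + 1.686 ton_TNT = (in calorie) 1.686e+09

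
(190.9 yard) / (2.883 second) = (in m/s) 60.55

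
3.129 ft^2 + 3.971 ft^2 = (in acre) 0.000163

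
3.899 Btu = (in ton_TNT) 9.832e-07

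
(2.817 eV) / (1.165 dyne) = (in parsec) 1.256e-30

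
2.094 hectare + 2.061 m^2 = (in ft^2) 2.254e+05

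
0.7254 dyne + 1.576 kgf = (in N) 15.46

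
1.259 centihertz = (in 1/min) 0.7554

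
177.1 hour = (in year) 0.02022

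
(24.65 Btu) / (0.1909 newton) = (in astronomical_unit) 9.107e-07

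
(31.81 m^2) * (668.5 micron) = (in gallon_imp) 4.678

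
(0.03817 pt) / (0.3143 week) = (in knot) 1.377e-10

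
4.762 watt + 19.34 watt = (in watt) 24.1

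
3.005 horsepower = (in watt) 2241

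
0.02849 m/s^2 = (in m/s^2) 0.02849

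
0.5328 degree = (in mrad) 9.299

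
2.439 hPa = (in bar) 0.002439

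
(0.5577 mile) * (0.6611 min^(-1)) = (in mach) 0.02904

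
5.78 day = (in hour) 138.7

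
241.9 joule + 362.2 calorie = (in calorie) 420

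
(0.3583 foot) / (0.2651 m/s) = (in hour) 0.0001144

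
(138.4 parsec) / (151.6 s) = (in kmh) 1.014e+17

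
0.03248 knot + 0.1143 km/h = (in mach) 0.0001423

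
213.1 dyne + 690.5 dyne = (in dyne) 903.6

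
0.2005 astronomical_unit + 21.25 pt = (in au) 0.2005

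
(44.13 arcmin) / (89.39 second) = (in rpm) 0.001371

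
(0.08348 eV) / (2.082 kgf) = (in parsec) 2.123e-38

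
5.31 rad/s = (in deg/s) 304.2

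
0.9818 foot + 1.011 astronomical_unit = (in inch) 5.954e+12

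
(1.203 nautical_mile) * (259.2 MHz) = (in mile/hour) 1.292e+12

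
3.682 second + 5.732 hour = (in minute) 344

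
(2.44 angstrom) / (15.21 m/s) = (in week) 2.652e-17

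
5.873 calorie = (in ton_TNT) 5.873e-09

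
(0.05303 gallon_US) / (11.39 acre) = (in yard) 4.763e-09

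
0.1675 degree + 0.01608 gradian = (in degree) 0.182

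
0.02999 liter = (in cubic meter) 2.999e-05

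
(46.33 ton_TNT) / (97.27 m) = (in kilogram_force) 2.032e+08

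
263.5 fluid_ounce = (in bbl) 0.04901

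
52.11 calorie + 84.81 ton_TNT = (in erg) 3.548e+18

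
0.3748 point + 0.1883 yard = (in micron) 1.723e+05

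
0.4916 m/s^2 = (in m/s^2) 0.4916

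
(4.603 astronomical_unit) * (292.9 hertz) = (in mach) 5.923e+11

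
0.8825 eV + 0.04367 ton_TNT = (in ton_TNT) 0.04367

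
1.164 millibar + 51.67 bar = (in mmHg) 3.876e+04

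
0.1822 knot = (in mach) 0.0002753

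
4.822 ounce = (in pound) 0.3014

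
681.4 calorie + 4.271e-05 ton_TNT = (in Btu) 172.1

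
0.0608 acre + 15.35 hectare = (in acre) 37.99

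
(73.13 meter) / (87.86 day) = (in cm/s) 0.0009634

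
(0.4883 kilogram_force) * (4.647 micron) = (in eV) 1.389e+14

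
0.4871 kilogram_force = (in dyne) 4.777e+05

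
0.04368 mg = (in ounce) 1.541e-06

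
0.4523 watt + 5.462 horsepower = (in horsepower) 5.463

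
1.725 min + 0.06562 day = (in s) 5773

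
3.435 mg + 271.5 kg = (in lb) 598.6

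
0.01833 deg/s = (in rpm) 0.003055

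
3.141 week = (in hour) 527.7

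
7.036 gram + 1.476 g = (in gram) 8.512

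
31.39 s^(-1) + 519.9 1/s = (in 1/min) 3.308e+04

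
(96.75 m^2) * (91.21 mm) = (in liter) 8825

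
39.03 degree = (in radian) 0.6812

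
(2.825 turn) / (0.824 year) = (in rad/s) 6.831e-07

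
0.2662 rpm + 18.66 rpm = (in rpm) 18.93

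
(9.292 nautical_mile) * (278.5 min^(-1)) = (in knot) 1.553e+05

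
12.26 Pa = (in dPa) 122.6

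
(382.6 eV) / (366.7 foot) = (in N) 5.484e-19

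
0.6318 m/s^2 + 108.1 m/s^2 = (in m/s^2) 108.7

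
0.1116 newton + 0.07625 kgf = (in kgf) 0.08763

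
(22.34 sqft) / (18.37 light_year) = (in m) 1.194e-17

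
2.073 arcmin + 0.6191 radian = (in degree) 35.51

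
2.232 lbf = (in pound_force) 2.232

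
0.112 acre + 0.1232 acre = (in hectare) 0.09518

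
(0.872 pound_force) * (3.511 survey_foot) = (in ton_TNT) 9.921e-10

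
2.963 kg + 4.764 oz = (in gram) 3098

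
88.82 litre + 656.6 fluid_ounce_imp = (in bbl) 0.676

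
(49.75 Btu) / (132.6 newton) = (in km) 0.3958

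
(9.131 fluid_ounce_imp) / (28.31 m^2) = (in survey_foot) 3.007e-05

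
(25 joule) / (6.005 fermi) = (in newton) 4.163e+15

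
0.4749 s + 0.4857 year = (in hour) 4255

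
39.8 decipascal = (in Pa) 3.98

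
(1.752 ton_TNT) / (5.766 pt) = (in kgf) 3.675e+11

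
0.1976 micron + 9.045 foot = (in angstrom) 2.757e+10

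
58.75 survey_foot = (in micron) 1.791e+07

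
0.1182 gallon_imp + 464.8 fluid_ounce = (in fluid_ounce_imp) 502.7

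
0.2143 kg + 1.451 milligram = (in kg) 0.2143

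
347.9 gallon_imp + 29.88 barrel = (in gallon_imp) 1393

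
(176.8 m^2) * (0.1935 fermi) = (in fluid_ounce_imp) 1.204e-09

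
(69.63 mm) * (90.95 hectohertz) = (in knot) 1231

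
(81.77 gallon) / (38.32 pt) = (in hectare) 0.00229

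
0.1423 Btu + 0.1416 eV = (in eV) 9.371e+20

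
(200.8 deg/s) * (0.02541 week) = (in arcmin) 1.852e+08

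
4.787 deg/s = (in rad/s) 0.08355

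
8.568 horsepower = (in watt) 6389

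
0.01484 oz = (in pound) 0.0009275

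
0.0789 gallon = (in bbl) 0.001879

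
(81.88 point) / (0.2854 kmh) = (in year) 1.155e-08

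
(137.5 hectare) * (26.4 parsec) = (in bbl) 7.045e+24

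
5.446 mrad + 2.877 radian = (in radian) 2.882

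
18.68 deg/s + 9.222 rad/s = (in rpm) 91.18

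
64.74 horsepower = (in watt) 4.828e+04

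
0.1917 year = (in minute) 1.008e+05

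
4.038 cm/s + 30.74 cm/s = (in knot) 0.676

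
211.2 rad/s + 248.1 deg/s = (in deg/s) 1.235e+04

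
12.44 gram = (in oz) 0.4388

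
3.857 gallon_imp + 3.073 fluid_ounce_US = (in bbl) 0.1109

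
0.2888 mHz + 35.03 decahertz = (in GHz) 3.503e-07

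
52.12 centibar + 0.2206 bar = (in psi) 10.76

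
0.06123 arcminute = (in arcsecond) 3.674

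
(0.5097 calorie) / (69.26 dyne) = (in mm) 3.079e+06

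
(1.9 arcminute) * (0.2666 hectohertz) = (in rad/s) 0.01473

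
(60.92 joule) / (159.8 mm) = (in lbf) 85.7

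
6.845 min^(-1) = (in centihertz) 11.41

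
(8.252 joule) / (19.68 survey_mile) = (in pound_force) 5.857e-05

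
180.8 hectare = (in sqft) 1.946e+07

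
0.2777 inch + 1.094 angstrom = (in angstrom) 7.054e+07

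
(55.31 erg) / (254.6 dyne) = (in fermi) 2.172e+12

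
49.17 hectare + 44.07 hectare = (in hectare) 93.24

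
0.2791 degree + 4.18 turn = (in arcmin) 9.03e+04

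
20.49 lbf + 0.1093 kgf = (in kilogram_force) 9.403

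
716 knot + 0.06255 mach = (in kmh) 1403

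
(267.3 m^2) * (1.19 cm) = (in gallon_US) 840.3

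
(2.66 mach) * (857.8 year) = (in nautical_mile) 1.323e+10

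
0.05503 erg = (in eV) 3.435e+10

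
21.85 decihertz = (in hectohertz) 0.02185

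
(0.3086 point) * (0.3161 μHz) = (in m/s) 3.441e-11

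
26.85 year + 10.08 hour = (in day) 9801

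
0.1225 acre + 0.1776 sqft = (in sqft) 5336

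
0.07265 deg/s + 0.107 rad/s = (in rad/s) 0.1083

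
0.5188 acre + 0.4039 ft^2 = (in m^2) 2100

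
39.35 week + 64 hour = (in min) 4.005e+05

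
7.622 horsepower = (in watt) 5684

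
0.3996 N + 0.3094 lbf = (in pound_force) 0.3992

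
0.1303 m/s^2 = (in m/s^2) 0.1303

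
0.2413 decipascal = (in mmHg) 0.000181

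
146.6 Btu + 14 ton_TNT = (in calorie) 1.4e+10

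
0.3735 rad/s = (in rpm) 3.567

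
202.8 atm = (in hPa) 2.055e+05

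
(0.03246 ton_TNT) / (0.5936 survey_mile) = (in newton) 1.422e+05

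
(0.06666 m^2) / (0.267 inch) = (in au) 6.57e-11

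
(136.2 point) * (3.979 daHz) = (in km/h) 6.883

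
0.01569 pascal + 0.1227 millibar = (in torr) 0.09215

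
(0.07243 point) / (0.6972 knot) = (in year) 2.259e-12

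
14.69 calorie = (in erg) 6.146e+08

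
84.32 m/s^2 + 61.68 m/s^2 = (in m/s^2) 146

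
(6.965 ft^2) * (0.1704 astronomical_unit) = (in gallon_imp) 3.628e+12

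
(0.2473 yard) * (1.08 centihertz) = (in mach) 7.172e-06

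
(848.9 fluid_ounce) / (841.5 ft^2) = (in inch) 0.01264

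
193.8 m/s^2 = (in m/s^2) 193.8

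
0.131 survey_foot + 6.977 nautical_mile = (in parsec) 4.188e-13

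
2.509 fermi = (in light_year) 2.652e-31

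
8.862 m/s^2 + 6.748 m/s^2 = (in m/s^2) 15.61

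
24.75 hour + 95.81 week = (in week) 95.96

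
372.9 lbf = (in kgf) 169.1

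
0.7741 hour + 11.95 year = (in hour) 1.047e+05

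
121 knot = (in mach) 0.1828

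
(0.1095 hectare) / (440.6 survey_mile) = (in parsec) 5.005e-20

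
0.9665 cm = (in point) 27.4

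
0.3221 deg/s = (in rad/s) 0.005622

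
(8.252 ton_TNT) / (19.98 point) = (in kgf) 4.995e+11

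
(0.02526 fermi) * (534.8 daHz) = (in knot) 2.626e-13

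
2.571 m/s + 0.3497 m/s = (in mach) 0.008578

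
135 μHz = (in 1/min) 0.0081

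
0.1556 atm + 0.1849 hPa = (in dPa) 1.578e+05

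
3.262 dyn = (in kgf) 3.326e-06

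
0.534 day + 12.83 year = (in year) 12.83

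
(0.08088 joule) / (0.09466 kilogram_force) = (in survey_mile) 5.414e-05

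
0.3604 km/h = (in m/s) 0.1001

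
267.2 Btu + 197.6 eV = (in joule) 2.819e+05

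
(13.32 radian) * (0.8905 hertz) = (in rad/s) 11.86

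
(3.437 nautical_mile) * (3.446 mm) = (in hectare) 0.002193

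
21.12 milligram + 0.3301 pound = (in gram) 149.8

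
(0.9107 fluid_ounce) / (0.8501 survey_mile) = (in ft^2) 2.119e-07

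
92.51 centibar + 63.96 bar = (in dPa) 6.489e+07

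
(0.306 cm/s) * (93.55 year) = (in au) 6.035e-05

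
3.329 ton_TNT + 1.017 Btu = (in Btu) 1.32e+07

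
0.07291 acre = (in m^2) 295.1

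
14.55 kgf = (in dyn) 1.427e+07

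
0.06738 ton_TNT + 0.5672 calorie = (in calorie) 6.738e+07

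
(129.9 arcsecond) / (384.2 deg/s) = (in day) 1.087e-09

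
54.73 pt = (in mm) 19.31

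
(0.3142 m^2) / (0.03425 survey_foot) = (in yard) 32.91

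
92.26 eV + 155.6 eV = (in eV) 247.9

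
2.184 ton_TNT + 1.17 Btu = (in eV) 5.703e+28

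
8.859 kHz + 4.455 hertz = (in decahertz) 886.3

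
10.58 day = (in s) 9.141e+05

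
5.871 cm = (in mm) 58.71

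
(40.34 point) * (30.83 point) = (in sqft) 0.001666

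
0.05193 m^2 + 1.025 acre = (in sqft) 4.465e+04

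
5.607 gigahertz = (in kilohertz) 5.607e+06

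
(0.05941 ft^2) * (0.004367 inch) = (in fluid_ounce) 0.0207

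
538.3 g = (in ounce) 18.99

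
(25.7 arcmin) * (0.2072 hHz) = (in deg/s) 8.875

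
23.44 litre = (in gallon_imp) 5.156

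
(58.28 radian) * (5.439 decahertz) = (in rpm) 3.027e+04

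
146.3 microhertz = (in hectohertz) 1.463e-06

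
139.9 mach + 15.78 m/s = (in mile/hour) 1.066e+05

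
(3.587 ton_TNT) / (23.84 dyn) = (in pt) 1.784e+17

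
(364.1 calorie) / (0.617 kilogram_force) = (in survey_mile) 0.1564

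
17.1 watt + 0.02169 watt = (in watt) 17.12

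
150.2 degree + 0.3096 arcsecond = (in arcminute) 9012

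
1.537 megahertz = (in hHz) 1.537e+04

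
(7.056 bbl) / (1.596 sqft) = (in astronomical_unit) 5.057e-11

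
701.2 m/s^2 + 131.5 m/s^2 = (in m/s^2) 832.7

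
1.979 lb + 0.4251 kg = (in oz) 46.66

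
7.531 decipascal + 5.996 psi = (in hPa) 413.4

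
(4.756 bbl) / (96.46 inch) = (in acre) 7.626e-05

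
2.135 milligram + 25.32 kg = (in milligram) 2.532e+07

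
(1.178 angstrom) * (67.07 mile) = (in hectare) 1.272e-09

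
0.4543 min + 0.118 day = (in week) 0.0169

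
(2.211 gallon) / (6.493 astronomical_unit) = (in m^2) 8.617e-15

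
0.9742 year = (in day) 355.6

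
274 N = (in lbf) 61.6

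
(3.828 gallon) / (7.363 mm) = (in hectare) 0.0001968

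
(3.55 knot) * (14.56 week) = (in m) 1.608e+07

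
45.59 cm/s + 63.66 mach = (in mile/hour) 4.849e+04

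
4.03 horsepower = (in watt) 3005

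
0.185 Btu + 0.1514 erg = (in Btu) 0.185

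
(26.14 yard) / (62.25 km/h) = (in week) 2.286e-06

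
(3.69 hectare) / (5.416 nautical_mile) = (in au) 2.459e-11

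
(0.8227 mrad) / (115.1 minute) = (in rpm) 1.138e-06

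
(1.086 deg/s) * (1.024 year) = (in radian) 6.121e+05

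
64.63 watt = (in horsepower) 0.08667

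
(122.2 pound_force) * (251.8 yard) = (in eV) 7.812e+23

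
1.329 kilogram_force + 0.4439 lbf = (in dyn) 1.501e+06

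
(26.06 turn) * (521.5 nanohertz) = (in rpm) 0.0008154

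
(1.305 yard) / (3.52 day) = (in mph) 8.777e-06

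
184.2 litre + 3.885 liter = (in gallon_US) 49.69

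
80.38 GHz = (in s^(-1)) 8.038e+10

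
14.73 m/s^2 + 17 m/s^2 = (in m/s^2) 31.73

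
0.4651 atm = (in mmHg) 353.5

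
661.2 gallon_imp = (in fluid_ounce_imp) 1.058e+05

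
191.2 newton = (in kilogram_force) 19.5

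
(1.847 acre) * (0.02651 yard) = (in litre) 1.812e+05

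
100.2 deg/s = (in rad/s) 1.749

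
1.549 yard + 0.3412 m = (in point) 4982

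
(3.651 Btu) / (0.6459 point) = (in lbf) 3.8e+06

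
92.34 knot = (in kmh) 171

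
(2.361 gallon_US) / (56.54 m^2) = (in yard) 0.0001729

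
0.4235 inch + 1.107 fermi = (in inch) 0.4235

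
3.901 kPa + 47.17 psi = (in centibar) 329.1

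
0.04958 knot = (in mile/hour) 0.05706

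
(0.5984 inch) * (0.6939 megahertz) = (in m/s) 1.055e+04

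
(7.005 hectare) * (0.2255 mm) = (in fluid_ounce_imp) 5.56e+05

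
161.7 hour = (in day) 6.737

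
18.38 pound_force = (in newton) 81.76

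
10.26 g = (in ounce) 0.3619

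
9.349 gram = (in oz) 0.3298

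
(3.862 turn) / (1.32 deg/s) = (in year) 3.34e-05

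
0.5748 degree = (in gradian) 0.6387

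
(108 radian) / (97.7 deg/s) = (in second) 63.34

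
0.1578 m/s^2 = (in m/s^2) 0.1578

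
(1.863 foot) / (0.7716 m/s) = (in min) 0.01227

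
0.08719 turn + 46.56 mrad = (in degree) 34.06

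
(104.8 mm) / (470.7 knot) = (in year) 1.372e-11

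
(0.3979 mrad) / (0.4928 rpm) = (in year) 2.445e-10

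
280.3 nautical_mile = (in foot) 1.703e+06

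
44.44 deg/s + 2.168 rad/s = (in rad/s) 2.944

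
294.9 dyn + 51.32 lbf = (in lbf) 51.32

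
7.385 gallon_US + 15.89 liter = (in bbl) 0.2758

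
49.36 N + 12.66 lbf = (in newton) 105.7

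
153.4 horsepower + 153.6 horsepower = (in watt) 2.289e+05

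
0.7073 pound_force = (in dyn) 3.146e+05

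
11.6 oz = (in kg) 0.3289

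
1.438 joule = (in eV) 8.975e+18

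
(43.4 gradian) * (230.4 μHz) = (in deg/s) 0.008999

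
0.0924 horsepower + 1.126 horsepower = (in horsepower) 1.218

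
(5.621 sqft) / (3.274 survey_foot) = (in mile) 0.0003252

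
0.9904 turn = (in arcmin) 2.139e+04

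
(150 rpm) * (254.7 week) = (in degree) 1.386e+11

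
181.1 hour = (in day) 7.546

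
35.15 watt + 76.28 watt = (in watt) 111.4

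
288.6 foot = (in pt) 2.494e+05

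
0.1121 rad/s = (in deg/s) 6.423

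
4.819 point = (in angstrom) 1.7e+07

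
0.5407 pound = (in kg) 0.2453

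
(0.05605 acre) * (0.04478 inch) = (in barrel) 1.623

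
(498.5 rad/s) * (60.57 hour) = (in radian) 1.087e+08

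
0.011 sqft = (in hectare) 1.022e-07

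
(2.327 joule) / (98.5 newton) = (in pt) 66.97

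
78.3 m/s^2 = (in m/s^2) 78.3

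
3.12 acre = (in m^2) 1.263e+04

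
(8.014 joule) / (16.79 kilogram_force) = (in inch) 1.916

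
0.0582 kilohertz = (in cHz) 5820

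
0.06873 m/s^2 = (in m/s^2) 0.06873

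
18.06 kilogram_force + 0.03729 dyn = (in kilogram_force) 18.06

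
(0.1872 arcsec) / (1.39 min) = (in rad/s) 1.088e-08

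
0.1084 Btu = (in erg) 1.144e+09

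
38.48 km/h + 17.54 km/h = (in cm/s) 1556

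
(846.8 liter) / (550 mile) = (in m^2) 9.567e-07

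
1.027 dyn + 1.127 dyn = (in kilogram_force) 2.196e-06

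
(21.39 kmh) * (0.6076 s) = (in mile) 0.002243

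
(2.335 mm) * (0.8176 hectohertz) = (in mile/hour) 0.4271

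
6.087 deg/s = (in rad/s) 0.1062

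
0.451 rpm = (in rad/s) 0.04723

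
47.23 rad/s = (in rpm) 451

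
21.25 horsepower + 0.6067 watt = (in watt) 1.585e+04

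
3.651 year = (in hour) 3.198e+04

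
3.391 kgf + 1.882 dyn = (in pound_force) 7.476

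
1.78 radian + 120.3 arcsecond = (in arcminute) 6121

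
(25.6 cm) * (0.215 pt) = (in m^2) 1.942e-05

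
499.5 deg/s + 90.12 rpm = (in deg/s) 1040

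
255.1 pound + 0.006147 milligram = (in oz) 4082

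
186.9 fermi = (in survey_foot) 6.132e-13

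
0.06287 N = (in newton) 0.06287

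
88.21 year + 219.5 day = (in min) 4.668e+07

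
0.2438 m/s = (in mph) 0.5454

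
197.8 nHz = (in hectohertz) 1.978e-09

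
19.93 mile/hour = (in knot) 17.32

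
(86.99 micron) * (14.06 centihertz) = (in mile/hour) 2.736e-05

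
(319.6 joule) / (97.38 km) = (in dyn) 328.2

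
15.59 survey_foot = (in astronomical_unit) 3.176e-11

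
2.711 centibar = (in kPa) 2.711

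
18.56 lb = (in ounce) 297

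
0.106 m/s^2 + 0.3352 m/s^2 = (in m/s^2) 0.4412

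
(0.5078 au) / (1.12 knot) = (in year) 4181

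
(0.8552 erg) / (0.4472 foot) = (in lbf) 1.41e-07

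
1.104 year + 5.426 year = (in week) 340.5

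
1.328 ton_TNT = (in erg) 5.556e+16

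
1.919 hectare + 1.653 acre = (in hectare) 2.588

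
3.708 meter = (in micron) 3.708e+06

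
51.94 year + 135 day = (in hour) 4.582e+05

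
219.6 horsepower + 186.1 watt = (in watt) 1.639e+05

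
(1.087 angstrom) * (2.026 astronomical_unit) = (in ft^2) 354.6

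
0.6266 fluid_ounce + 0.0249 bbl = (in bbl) 0.02502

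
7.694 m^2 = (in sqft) 82.82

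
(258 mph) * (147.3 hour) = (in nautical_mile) 3.302e+04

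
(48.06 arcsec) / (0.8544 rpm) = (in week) 4.306e-09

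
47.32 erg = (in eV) 2.953e+13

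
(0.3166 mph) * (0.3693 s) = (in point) 148.2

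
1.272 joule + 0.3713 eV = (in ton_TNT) 3.04e-10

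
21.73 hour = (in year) 0.002481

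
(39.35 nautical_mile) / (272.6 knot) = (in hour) 0.1444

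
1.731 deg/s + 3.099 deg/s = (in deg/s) 4.83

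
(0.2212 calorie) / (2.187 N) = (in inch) 16.66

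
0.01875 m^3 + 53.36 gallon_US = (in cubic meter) 0.2207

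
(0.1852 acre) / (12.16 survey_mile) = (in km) 3.83e-05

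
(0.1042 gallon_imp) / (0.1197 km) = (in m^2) 3.957e-06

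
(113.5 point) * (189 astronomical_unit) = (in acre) 2.797e+08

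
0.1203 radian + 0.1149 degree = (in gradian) 7.786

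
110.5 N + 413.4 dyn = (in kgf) 11.27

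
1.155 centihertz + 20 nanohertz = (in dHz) 0.1155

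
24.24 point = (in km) 8.551e-06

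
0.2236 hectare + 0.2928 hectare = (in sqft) 5.558e+04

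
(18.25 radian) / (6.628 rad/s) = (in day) 3.187e-05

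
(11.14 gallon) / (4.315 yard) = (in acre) 2.641e-06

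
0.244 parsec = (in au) 5.033e+04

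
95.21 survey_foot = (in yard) 31.74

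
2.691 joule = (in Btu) 0.002551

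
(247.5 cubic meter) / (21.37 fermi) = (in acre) 2.862e+12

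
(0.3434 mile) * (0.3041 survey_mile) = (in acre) 66.83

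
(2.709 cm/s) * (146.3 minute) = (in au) 1.59e-09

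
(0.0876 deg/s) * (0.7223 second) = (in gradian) 0.0703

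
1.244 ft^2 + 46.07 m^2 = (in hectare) 0.004619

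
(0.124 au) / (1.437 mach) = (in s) 3.791e+07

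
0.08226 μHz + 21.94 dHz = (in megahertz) 2.194e-06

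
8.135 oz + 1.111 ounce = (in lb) 0.5779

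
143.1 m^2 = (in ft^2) 1540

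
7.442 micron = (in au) 4.975e-17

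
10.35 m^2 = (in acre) 0.002558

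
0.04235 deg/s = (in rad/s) 0.0007391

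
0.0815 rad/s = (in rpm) 0.7783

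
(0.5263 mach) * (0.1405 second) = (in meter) 25.18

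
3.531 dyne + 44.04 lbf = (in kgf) 19.98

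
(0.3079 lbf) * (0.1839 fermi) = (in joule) 2.519e-16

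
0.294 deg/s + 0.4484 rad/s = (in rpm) 4.331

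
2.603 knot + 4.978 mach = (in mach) 4.982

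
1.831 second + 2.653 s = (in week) 7.414e-06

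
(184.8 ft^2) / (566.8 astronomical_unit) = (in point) 5.74e-10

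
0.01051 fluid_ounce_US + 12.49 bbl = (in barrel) 12.49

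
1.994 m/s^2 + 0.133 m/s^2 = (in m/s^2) 2.127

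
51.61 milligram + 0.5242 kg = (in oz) 18.49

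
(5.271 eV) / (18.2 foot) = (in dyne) 1.522e-14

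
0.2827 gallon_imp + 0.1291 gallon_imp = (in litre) 1.872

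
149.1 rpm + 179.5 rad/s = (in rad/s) 195.1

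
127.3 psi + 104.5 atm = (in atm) 113.2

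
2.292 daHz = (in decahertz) 2.292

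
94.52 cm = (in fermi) 9.452e+14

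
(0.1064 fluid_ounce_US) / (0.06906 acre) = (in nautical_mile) 6.079e-12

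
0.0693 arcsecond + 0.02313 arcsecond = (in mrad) 0.0004481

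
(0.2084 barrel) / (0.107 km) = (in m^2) 0.0003097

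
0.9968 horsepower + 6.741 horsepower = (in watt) 5770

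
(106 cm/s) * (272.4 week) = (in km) 1.746e+05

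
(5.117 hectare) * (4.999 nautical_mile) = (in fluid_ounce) 1.602e+13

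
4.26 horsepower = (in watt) 3177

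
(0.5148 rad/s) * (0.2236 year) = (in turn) 5.777e+05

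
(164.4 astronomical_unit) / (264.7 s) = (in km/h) 3.345e+11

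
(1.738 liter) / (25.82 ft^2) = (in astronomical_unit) 4.843e-15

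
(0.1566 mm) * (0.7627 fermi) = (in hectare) 1.194e-23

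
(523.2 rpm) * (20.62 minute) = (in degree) 3.884e+06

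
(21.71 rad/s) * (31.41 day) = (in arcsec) 1.215e+13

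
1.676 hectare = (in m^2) 1.676e+04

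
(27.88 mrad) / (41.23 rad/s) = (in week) 1.118e-09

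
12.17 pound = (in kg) 5.52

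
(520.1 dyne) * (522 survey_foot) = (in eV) 5.165e+18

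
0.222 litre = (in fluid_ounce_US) 7.507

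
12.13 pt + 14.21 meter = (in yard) 15.54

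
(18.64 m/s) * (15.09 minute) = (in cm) 1.688e+06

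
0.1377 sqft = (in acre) 3.161e-06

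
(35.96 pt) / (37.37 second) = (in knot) 0.0006599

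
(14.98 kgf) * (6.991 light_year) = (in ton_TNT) 2.322e+09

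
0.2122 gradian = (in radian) 0.003333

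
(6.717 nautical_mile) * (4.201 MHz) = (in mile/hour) 1.169e+11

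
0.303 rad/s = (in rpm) 2.893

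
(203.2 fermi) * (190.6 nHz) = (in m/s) 3.873e-20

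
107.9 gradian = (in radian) 1.695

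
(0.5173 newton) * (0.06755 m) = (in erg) 3.494e+05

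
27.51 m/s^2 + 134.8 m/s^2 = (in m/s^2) 162.3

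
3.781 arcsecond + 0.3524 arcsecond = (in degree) 0.001148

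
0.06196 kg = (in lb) 0.1366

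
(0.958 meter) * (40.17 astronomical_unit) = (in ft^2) 6.197e+13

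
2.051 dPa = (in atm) 2.024e-06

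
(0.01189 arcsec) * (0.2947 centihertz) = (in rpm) 1.622e-09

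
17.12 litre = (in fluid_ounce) 578.9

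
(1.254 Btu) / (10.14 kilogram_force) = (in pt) 3.771e+04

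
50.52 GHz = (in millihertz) 5.052e+13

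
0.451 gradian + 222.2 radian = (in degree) 1.273e+04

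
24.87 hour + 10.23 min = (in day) 1.043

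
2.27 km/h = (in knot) 1.226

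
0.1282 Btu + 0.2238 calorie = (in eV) 8.501e+20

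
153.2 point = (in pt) 153.2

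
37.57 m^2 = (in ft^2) 404.4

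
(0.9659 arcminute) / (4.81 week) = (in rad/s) 9.658e-11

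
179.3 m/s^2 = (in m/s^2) 179.3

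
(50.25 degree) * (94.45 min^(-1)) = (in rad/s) 1.381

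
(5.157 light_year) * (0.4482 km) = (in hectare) 2.187e+15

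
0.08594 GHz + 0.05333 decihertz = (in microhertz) 8.594e+13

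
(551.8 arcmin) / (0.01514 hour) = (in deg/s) 0.1687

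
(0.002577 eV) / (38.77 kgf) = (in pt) 3.078e-21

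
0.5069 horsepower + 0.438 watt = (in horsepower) 0.5075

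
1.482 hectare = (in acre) 3.662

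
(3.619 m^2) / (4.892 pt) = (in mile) 1.303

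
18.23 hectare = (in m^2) 1.823e+05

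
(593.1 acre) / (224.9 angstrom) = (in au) 713.4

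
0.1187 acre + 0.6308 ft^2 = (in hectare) 0.04804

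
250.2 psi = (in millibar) 1.725e+04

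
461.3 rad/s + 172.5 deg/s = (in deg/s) 2.66e+04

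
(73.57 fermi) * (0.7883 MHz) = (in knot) 1.127e-07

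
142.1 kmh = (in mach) 0.1159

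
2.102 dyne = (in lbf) 4.725e-06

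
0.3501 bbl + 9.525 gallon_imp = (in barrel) 0.6225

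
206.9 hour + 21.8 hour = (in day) 9.529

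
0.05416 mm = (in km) 5.416e-08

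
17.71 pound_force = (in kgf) 8.033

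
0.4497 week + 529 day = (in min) 7.663e+05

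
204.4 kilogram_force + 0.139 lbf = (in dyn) 2.005e+08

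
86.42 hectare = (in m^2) 8.642e+05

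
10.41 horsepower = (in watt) 7763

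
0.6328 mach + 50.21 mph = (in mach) 0.6987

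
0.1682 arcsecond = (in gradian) 5.191e-05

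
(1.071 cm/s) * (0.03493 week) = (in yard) 247.4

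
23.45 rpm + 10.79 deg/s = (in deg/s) 151.5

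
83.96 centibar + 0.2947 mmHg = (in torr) 630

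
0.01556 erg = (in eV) 9.712e+09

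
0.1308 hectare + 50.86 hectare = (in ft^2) 5.489e+06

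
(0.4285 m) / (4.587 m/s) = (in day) 1.081e-06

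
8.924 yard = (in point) 2.313e+04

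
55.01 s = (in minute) 0.9168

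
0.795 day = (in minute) 1145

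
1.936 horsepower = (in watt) 1444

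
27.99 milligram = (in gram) 0.02799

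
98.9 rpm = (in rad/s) 10.36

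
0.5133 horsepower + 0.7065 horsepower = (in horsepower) 1.22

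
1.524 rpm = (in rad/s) 0.1596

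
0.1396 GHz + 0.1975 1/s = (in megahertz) 139.6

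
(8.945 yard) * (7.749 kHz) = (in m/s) 6.338e+04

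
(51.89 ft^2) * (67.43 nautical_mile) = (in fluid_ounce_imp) 2.119e+10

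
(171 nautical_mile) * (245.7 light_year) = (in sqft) 7.924e+24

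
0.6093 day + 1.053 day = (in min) 2394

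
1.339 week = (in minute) 1.35e+04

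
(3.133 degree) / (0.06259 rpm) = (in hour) 0.002317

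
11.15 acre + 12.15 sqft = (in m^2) 4.512e+04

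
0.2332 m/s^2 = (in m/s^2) 0.2332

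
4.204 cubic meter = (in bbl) 26.44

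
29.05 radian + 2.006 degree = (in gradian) 1852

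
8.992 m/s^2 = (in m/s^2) 8.992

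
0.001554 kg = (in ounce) 0.05482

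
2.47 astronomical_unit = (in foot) 1.212e+12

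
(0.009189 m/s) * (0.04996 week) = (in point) 7.87e+05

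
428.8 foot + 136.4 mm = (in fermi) 1.308e+17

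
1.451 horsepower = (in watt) 1082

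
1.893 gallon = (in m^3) 0.007166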